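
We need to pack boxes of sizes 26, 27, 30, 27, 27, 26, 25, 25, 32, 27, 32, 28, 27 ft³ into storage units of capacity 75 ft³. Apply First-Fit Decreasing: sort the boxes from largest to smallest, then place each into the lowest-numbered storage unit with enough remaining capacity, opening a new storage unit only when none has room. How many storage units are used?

7

Sorted descending: 32, 32, 30, 28, 27, 27, 27, 27, 27, 26, 26, 25, 25.
Put 32 ft³ in storage unit 1; 43 ft³ remain.
Put 32 ft³ in storage unit 1; 11 ft³ remain.
Put 30 ft³ in storage unit 2; 45 ft³ remain.
Put 28 ft³ in storage unit 2; 17 ft³ remain.
Put 27 ft³ in storage unit 3; 48 ft³ remain.
Put 27 ft³ in storage unit 3; 21 ft³ remain.
Put 27 ft³ in storage unit 4; 48 ft³ remain.
Put 27 ft³ in storage unit 4; 21 ft³ remain.
Put 27 ft³ in storage unit 5; 48 ft³ remain.
Put 26 ft³ in storage unit 5; 22 ft³ remain.
Put 26 ft³ in storage unit 6; 49 ft³ remain.
Put 25 ft³ in storage unit 6; 24 ft³ remain.
Put 25 ft³ in storage unit 7; 50 ft³ remain.
Final storage units: [32,32] [30,28] [27,27] [27,27] [27,26] [26,25] [25].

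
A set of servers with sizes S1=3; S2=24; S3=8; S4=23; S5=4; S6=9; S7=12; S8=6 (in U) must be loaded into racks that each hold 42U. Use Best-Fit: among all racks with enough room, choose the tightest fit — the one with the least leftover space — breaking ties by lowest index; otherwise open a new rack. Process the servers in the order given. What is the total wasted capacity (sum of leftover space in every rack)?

37

S1 (3U) → rack 1 (remaining 39U)
S2 (24U) → rack 1 (remaining 15U)
S3 (8U) → rack 1 (remaining 7U)
S4 (23U) → rack 2 (remaining 19U)
S5 (4U) → rack 1 (remaining 3U)
S6 (9U) → rack 2 (remaining 10U)
S7 (12U) → rack 3 (remaining 30U)
S8 (6U) → rack 2 (remaining 4U)
3 racks × 42U = 126U; used 89U; unused 37U.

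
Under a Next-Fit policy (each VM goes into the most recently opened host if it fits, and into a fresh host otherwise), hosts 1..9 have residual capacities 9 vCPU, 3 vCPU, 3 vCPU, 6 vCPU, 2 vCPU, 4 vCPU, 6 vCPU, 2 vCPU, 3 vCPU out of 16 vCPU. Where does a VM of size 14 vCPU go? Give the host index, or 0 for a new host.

0

Next-Fit only looks at host 9, which has 3 vCPU free.
14 vCPU does not fit, so a new host is opened.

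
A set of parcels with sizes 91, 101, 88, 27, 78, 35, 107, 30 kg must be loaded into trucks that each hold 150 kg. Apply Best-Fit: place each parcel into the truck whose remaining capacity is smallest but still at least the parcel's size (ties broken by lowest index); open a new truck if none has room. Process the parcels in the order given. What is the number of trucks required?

5 trucks

Put 91 kg in truck 1; 59 kg remain.
Put 101 kg in truck 2; 49 kg remain.
Put 88 kg in truck 3; 62 kg remain.
Put 27 kg in truck 2; 22 kg remain.
Put 78 kg in truck 4; 72 kg remain.
Put 35 kg in truck 1; 24 kg remain.
Put 107 kg in truck 5; 43 kg remain.
Put 30 kg in truck 5; 13 kg remain.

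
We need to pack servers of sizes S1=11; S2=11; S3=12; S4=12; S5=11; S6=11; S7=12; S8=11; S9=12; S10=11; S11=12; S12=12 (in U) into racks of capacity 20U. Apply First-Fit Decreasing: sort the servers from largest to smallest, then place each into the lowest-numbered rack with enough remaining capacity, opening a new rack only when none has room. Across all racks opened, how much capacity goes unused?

102

Sorted descending: 12, 12, 12, 12, 12, 12, 11, 11, 11, 11, 11, 11.
Put 12U in rack 1; 8U remain.
Put 12U in rack 2; 8U remain.
Put 12U in rack 3; 8U remain.
Put 12U in rack 4; 8U remain.
Put 12U in rack 5; 8U remain.
Put 12U in rack 6; 8U remain.
Put 11U in rack 7; 9U remain.
Put 11U in rack 8; 9U remain.
Put 11U in rack 9; 9U remain.
Put 11U in rack 10; 9U remain.
Put 11U in rack 11; 9U remain.
Put 11U in rack 12; 9U remain.
12 racks × 20U = 240U; used 138U; unused 102U.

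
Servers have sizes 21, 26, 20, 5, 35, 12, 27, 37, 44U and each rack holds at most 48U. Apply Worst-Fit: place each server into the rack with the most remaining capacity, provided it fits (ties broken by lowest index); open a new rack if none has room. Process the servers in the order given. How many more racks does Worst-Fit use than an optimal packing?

Worst-Fit: [21,26] [20,5,12] [35] [27] [37] [44] → 6 racks.
Total size 227U; any packing needs at least ⌈227/48⌉ = 5 racks.
An optimal packing achieves that bound: [44] [37,5] [35,12] [27,21] [26,20] → 5 racks.
Excess: 6 − 5 = 1.

1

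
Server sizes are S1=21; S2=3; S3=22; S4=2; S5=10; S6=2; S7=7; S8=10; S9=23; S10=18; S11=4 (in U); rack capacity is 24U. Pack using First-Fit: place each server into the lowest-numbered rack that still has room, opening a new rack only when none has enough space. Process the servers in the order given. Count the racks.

S1 (21U) → rack 1 (remaining 3U)
S2 (3U) → rack 1 (remaining 0U)
S3 (22U) → rack 2 (remaining 2U)
S4 (2U) → rack 2 (remaining 0U)
S5 (10U) → rack 3 (remaining 14U)
S6 (2U) → rack 3 (remaining 12U)
S7 (7U) → rack 3 (remaining 5U)
S8 (10U) → rack 4 (remaining 14U)
S9 (23U) → rack 5 (remaining 1U)
S10 (18U) → rack 6 (remaining 6U)
S11 (4U) → rack 3 (remaining 1U)

6 racks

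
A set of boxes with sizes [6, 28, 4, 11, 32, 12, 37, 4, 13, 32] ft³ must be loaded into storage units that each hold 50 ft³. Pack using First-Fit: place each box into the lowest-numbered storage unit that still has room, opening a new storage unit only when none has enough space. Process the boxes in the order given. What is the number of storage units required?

4 storage units

6 ft³ → storage unit 1 (remaining 44 ft³)
28 ft³ → storage unit 1 (remaining 16 ft³)
4 ft³ → storage unit 1 (remaining 12 ft³)
11 ft³ → storage unit 1 (remaining 1 ft³)
32 ft³ → storage unit 2 (remaining 18 ft³)
12 ft³ → storage unit 2 (remaining 6 ft³)
37 ft³ → storage unit 3 (remaining 13 ft³)
4 ft³ → storage unit 2 (remaining 2 ft³)
13 ft³ → storage unit 3 (remaining 0 ft³)
32 ft³ → storage unit 4 (remaining 18 ft³)
Final storage units: [6,28,4,11] [32,12,4] [37,13] [32].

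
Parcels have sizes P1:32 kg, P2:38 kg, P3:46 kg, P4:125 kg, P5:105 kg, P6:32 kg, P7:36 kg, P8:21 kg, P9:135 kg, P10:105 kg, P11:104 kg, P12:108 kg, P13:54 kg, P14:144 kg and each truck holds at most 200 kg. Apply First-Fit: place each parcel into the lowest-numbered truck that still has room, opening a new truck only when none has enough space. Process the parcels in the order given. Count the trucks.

Put P1 (32 kg) in truck 1; 168 kg remain.
Put P2 (38 kg) in truck 1; 130 kg remain.
Put P3 (46 kg) in truck 1; 84 kg remain.
Put P4 (125 kg) in truck 2; 75 kg remain.
Put P5 (105 kg) in truck 3; 95 kg remain.
Put P6 (32 kg) in truck 1; 52 kg remain.
Put P7 (36 kg) in truck 1; 16 kg remain.
Put P8 (21 kg) in truck 2; 54 kg remain.
Put P9 (135 kg) in truck 4; 65 kg remain.
Put P10 (105 kg) in truck 5; 95 kg remain.
Put P11 (104 kg) in truck 6; 96 kg remain.
Put P12 (108 kg) in truck 7; 92 kg remain.
Put P13 (54 kg) in truck 2; 0 kg remain.
Put P14 (144 kg) in truck 8; 56 kg remain.

8 trucks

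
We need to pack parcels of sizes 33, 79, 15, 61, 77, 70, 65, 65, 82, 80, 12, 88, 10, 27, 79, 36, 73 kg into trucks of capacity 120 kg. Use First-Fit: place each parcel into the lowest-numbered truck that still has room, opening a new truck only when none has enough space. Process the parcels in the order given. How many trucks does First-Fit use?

Put 33 kg in truck 1; 87 kg remain.
Put 79 kg in truck 1; 8 kg remain.
Put 15 kg in truck 2; 105 kg remain.
Put 61 kg in truck 2; 44 kg remain.
Put 77 kg in truck 3; 43 kg remain.
Put 70 kg in truck 4; 50 kg remain.
Put 65 kg in truck 5; 55 kg remain.
Put 65 kg in truck 6; 55 kg remain.
Put 82 kg in truck 7; 38 kg remain.
Put 80 kg in truck 8; 40 kg remain.
Put 12 kg in truck 2; 32 kg remain.
Put 88 kg in truck 9; 32 kg remain.
Put 10 kg in truck 2; 22 kg remain.
Put 27 kg in truck 3; 16 kg remain.
Put 79 kg in truck 10; 41 kg remain.
Put 36 kg in truck 4; 14 kg remain.
Put 73 kg in truck 11; 47 kg remain.
Final trucks: [33,79] [15,61,12,10] [77,27] [70,36] [65] [65] [82] [80] [88] [79] [73].

11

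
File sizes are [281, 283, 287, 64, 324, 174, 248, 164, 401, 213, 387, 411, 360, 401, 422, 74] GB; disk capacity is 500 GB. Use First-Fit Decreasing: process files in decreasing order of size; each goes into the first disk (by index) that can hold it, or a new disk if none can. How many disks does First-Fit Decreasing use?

11

Sorted descending: 422, 411, 401, 401, 387, 360, 324, 287, 283, 281, 248, 213, 174, 164, 74, 64.
disk 1: place 422 GB, 78 GB left
disk 2: place 411 GB, 89 GB left
disk 3: place 401 GB, 99 GB left
disk 4: place 401 GB, 99 GB left
disk 5: place 387 GB, 113 GB left
disk 6: place 360 GB, 140 GB left
disk 7: place 324 GB, 176 GB left
disk 8: place 287 GB, 213 GB left
disk 9: place 283 GB, 217 GB left
disk 10: place 281 GB, 219 GB left
disk 11: place 248 GB, 252 GB left
disk 8: place 213 GB, 0 GB left
disk 7: place 174 GB, 2 GB left
disk 9: place 164 GB, 53 GB left
disk 1: place 74 GB, 4 GB left
disk 2: place 64 GB, 25 GB left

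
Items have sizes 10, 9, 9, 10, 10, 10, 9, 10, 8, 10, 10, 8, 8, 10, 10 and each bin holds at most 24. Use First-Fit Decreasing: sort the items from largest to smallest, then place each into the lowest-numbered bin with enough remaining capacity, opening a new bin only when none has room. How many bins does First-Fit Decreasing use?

7

Sorted descending: 10, 10, 10, 10, 10, 10, 10, 10, 10, 9, 9, 9, 8, 8, 8.
Put 10 in bin 1; 14 remain.
Put 10 in bin 1; 4 remain.
Put 10 in bin 2; 14 remain.
Put 10 in bin 2; 4 remain.
Put 10 in bin 3; 14 remain.
Put 10 in bin 3; 4 remain.
Put 10 in bin 4; 14 remain.
Put 10 in bin 4; 4 remain.
Put 10 in bin 5; 14 remain.
Put 9 in bin 5; 5 remain.
Put 9 in bin 6; 15 remain.
Put 9 in bin 6; 6 remain.
Put 8 in bin 7; 16 remain.
Put 8 in bin 7; 8 remain.
Put 8 in bin 7; 0 remain.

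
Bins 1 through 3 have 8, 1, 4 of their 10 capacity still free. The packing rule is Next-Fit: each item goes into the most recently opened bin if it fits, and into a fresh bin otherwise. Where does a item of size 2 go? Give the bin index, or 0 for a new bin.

Next-Fit only looks at bin 3, which has 4 free.
2 fits there.

3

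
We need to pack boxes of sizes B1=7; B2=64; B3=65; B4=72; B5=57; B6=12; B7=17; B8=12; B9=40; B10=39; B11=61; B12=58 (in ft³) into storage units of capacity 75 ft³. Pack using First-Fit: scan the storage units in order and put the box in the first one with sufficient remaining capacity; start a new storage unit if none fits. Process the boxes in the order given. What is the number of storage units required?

8 storage units

storage unit 1: place B1 (7 ft³), 68 ft³ left
storage unit 1: place B2 (64 ft³), 4 ft³ left
storage unit 2: place B3 (65 ft³), 10 ft³ left
storage unit 3: place B4 (72 ft³), 3 ft³ left
storage unit 4: place B5 (57 ft³), 18 ft³ left
storage unit 4: place B6 (12 ft³), 6 ft³ left
storage unit 5: place B7 (17 ft³), 58 ft³ left
storage unit 5: place B8 (12 ft³), 46 ft³ left
storage unit 5: place B9 (40 ft³), 6 ft³ left
storage unit 6: place B10 (39 ft³), 36 ft³ left
storage unit 7: place B11 (61 ft³), 14 ft³ left
storage unit 8: place B12 (58 ft³), 17 ft³ left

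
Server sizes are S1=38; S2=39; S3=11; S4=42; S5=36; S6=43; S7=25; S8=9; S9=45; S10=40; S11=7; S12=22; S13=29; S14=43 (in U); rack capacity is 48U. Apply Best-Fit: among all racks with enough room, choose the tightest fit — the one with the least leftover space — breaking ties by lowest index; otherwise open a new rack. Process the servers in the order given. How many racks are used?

10

rack 1: place S1 (38U), 10U left
rack 2: place S2 (39U), 9U left
rack 3: place S3 (11U), 37U left
rack 4: place S4 (42U), 6U left
rack 3: place S5 (36U), 1U left
rack 5: place S6 (43U), 5U left
rack 6: place S7 (25U), 23U left
rack 2: place S8 (9U), 0U left
rack 7: place S9 (45U), 3U left
rack 8: place S10 (40U), 8U left
rack 8: place S11 (7U), 1U left
rack 6: place S12 (22U), 1U left
rack 9: place S13 (29U), 19U left
rack 10: place S14 (43U), 5U left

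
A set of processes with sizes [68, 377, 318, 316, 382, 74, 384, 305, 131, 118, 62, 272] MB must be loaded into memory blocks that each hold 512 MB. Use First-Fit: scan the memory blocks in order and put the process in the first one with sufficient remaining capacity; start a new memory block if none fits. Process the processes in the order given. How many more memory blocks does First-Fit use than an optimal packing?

0

First-Fit: [68,377,62] [318,74,118] [316,131] [382] [384] [305] [272] → 7 memory blocks.
7 processes exceed 256 MB (half the capacity), and no two of those can share a memory block, so at least 7 memory blocks are needed.
So 7 is already optimal.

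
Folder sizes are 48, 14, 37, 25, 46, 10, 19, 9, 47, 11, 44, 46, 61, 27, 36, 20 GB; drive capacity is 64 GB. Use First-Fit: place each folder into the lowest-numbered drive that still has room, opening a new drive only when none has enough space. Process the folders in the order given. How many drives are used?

9

48 GB → drive 1 (remaining 16 GB)
14 GB → drive 1 (remaining 2 GB)
37 GB → drive 2 (remaining 27 GB)
25 GB → drive 2 (remaining 2 GB)
46 GB → drive 3 (remaining 18 GB)
10 GB → drive 3 (remaining 8 GB)
19 GB → drive 4 (remaining 45 GB)
9 GB → drive 4 (remaining 36 GB)
47 GB → drive 5 (remaining 17 GB)
11 GB → drive 4 (remaining 25 GB)
44 GB → drive 6 (remaining 20 GB)
46 GB → drive 7 (remaining 18 GB)
61 GB → drive 8 (remaining 3 GB)
27 GB → drive 9 (remaining 37 GB)
36 GB → drive 9 (remaining 1 GB)
20 GB → drive 4 (remaining 5 GB)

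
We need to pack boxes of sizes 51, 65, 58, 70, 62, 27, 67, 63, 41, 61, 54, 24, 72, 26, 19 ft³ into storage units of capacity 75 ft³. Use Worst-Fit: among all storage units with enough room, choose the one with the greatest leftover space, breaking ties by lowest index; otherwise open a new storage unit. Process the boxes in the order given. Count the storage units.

12

51 ft³ → storage unit 1 (remaining 24 ft³)
65 ft³ → storage unit 2 (remaining 10 ft³)
58 ft³ → storage unit 3 (remaining 17 ft³)
70 ft³ → storage unit 4 (remaining 5 ft³)
62 ft³ → storage unit 5 (remaining 13 ft³)
27 ft³ → storage unit 6 (remaining 48 ft³)
67 ft³ → storage unit 7 (remaining 8 ft³)
63 ft³ → storage unit 8 (remaining 12 ft³)
41 ft³ → storage unit 6 (remaining 7 ft³)
61 ft³ → storage unit 9 (remaining 14 ft³)
54 ft³ → storage unit 10 (remaining 21 ft³)
24 ft³ → storage unit 1 (remaining 0 ft³)
72 ft³ → storage unit 11 (remaining 3 ft³)
26 ft³ → storage unit 12 (remaining 49 ft³)
19 ft³ → storage unit 12 (remaining 30 ft³)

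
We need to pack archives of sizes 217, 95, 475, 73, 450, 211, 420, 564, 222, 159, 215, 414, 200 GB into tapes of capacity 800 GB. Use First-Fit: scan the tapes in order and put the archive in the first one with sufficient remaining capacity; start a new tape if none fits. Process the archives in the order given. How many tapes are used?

6

Put 217 GB in tape 1; 583 GB remain.
Put 95 GB in tape 1; 488 GB remain.
Put 475 GB in tape 1; 13 GB remain.
Put 73 GB in tape 2; 727 GB remain.
Put 450 GB in tape 2; 277 GB remain.
Put 211 GB in tape 2; 66 GB remain.
Put 420 GB in tape 3; 380 GB remain.
Put 564 GB in tape 4; 236 GB remain.
Put 222 GB in tape 3; 158 GB remain.
Put 159 GB in tape 4; 77 GB remain.
Put 215 GB in tape 5; 585 GB remain.
Put 414 GB in tape 5; 171 GB remain.
Put 200 GB in tape 6; 600 GB remain.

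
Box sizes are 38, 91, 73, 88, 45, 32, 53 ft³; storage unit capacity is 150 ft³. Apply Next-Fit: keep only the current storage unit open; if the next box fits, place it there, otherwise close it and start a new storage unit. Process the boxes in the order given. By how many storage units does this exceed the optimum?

Next-Fit: [38,91] [73] [88,45] [32,53] → 4 storage units.
Total size 420 ft³; any packing needs at least ⌈420/150⌉ = 3 storage units.
An optimal packing achieves that bound: [91,53] [88,45] [73,38,32] → 3 storage units.
Excess: 4 − 3 = 1.

1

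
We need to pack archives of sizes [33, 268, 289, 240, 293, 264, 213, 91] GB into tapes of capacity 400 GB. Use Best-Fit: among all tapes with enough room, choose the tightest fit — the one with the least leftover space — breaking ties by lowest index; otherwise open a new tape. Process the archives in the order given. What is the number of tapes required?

tape 1: place 33 GB, 367 GB left
tape 1: place 268 GB, 99 GB left
tape 2: place 289 GB, 111 GB left
tape 3: place 240 GB, 160 GB left
tape 4: place 293 GB, 107 GB left
tape 5: place 264 GB, 136 GB left
tape 6: place 213 GB, 187 GB left
tape 1: place 91 GB, 8 GB left
Final tapes: [33,268,91] [289] [240] [293] [264] [213].

6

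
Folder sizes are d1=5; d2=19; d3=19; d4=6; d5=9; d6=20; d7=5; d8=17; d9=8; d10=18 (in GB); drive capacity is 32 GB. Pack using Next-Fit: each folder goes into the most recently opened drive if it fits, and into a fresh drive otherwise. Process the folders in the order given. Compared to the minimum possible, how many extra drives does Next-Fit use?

0

Next-Fit: [5,19] [19,6] [9,20] [5,17,8] [18] → 5 drives.
5 folders exceed 16 GB (half the capacity), and no two of those can share a drive, so at least 5 drives are needed.
So 5 is already optimal.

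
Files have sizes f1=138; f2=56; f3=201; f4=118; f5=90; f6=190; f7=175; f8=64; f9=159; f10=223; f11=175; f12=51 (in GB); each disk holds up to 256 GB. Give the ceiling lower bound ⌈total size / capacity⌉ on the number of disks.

7

Total size = 138 + 56 + 201 + 118 + 90 + 190 + 175 + 64 + 159 + 223 + 175 + 51 = 1640 GB.
⌈1640 / 256⌉ = 7.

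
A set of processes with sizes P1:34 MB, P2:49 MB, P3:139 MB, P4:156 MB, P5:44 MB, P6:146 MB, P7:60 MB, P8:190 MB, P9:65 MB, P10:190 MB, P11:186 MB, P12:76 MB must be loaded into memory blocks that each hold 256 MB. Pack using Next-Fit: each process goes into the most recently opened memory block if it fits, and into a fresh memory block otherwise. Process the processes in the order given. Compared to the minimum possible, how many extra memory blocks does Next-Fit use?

1

Next-Fit: [34,49,139] [156,44] [146,60] [190,65] [190] [186] [76] → 7 memory blocks.
Total size 1335 MB; any packing needs at least ⌈1335/256⌉ = 6 memory blocks.
An optimal packing achieves that bound: [190,65] [190,60] [186,49] [156,76] [146,44,34] [139] → 6 memory blocks.
Excess: 7 − 6 = 1.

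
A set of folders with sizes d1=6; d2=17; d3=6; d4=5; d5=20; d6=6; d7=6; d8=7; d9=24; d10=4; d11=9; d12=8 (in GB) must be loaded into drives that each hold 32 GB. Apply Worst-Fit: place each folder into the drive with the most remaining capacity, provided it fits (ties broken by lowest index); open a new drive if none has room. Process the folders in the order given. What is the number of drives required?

d1 (6 GB) → drive 1 (remaining 26 GB)
d2 (17 GB) → drive 1 (remaining 9 GB)
d3 (6 GB) → drive 1 (remaining 3 GB)
d4 (5 GB) → drive 2 (remaining 27 GB)
d5 (20 GB) → drive 2 (remaining 7 GB)
d6 (6 GB) → drive 2 (remaining 1 GB)
d7 (6 GB) → drive 3 (remaining 26 GB)
d8 (7 GB) → drive 3 (remaining 19 GB)
d9 (24 GB) → drive 4 (remaining 8 GB)
d10 (4 GB) → drive 3 (remaining 15 GB)
d11 (9 GB) → drive 3 (remaining 6 GB)
d12 (8 GB) → drive 4 (remaining 0 GB)
Final drives: [6,17,6] [5,20,6] [6,7,4,9] [24,8].

4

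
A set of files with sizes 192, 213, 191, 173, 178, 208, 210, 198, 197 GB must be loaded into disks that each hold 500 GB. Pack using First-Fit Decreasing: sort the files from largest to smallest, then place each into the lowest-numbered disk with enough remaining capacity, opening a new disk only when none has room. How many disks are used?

Sorted descending: 213, 210, 208, 198, 197, 192, 191, 178, 173.
Put 213 GB in disk 1; 287 GB remain.
Put 210 GB in disk 1; 77 GB remain.
Put 208 GB in disk 2; 292 GB remain.
Put 198 GB in disk 2; 94 GB remain.
Put 197 GB in disk 3; 303 GB remain.
Put 192 GB in disk 3; 111 GB remain.
Put 191 GB in disk 4; 309 GB remain.
Put 178 GB in disk 4; 131 GB remain.
Put 173 GB in disk 5; 327 GB remain.

5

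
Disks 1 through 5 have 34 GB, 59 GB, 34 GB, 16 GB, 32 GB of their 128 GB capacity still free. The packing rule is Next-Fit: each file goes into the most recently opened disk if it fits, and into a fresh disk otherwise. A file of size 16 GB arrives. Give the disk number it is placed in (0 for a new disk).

Next-Fit only looks at disk 5, which has 32 GB free.
16 GB fits there.

5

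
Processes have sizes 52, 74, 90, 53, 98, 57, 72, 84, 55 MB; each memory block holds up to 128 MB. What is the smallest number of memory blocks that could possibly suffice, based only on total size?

Total size = 52 + 74 + 90 + 53 + 98 + 57 + 72 + 84 + 55 = 635 MB.
⌈635 / 128⌉ = 5.

5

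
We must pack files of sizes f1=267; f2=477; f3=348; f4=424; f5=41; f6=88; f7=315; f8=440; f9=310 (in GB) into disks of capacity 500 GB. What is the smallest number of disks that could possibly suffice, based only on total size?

Total size = 267 + 477 + 348 + 424 + 41 + 88 + 315 + 440 + 310 = 2710 GB.
⌈2710 / 500⌉ = 6.

6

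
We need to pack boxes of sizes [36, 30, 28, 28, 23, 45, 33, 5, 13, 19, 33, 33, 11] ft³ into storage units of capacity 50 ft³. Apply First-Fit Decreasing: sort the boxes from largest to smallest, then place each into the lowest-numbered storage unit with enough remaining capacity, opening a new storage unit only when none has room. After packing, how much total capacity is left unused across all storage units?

113

Sorted descending: 45, 36, 33, 33, 33, 30, 28, 28, 23, 19, 13, 11, 5.
storage unit 1: place 45 ft³, 5 ft³ left
storage unit 2: place 36 ft³, 14 ft³ left
storage unit 3: place 33 ft³, 17 ft³ left
storage unit 4: place 33 ft³, 17 ft³ left
storage unit 5: place 33 ft³, 17 ft³ left
storage unit 6: place 30 ft³, 20 ft³ left
storage unit 7: place 28 ft³, 22 ft³ left
storage unit 8: place 28 ft³, 22 ft³ left
storage unit 9: place 23 ft³, 27 ft³ left
storage unit 6: place 19 ft³, 1 ft³ left
storage unit 2: place 13 ft³, 1 ft³ left
storage unit 3: place 11 ft³, 6 ft³ left
storage unit 1: place 5 ft³, 0 ft³ left
9 storage units × 50 ft³ = 450 ft³; used 337 ft³; unused 113 ft³.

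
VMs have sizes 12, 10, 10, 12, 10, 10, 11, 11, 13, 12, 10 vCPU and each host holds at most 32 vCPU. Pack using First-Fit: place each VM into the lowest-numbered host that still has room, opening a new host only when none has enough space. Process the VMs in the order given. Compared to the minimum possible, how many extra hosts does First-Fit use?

0

First-Fit: [12,10,10] [12,10,10] [11,11,10] [13,12] → 4 hosts.
Total size 121 vCPU; any packing needs at least ⌈121/32⌉ = 4 hosts.
So 4 is already optimal.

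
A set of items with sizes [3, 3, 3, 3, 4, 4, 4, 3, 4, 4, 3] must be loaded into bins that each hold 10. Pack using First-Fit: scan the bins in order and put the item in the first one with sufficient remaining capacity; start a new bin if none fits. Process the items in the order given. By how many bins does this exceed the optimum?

1

First-Fit: [3,3,3] [3,4,3] [4,4] [4,4] [3] → 5 bins.
Total size 38; any packing needs at least ⌈38/10⌉ = 4 bins.
An optimal packing achieves that bound: [4,4] [4,3,3] [4,3,3] [4,3,3] → 4 bins.
Excess: 5 − 4 = 1.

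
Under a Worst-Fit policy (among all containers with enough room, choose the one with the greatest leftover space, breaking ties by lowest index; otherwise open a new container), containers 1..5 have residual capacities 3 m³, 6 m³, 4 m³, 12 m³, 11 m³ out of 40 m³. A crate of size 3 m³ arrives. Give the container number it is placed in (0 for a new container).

Containers with room: container 1 (3 m³), container 2 (6 m³), container 3 (4 m³), container 4 (12 m³), container 5 (11 m³).
Most room is container 4 with 12 m³ free.

4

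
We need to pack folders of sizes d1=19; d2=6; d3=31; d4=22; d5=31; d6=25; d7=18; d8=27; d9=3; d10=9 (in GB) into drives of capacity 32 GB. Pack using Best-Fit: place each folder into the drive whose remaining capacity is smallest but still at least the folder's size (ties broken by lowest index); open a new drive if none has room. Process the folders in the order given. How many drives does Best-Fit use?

7

drive 1: place d1 (19 GB), 13 GB left
drive 1: place d2 (6 GB), 7 GB left
drive 2: place d3 (31 GB), 1 GB left
drive 3: place d4 (22 GB), 10 GB left
drive 4: place d5 (31 GB), 1 GB left
drive 5: place d6 (25 GB), 7 GB left
drive 6: place d7 (18 GB), 14 GB left
drive 7: place d8 (27 GB), 5 GB left
drive 7: place d9 (3 GB), 2 GB left
drive 3: place d10 (9 GB), 1 GB left
Final drives: [19,6] [31] [22,9] [31] [25] [18] [27,3].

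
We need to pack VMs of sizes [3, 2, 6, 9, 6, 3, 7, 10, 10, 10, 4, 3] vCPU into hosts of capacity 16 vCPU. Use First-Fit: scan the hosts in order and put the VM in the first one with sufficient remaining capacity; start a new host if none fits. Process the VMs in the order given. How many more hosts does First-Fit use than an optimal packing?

1

First-Fit: [3,2,6,3] [9,6] [7,4,3] [10] [10] [10] → 6 hosts.
Total size 73 vCPU; any packing needs at least ⌈73/16⌉ = 5 hosts.
An optimal packing achieves that bound: [10,6] [10,6] [10,4,2] [9,7] [3,3,3] → 5 hosts.
Excess: 6 − 5 = 1.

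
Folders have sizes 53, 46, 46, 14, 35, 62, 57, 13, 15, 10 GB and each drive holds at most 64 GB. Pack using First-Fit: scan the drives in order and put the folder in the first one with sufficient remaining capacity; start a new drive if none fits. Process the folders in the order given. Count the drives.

6

Put 53 GB in drive 1; 11 GB remain.
Put 46 GB in drive 2; 18 GB remain.
Put 46 GB in drive 3; 18 GB remain.
Put 14 GB in drive 2; 4 GB remain.
Put 35 GB in drive 4; 29 GB remain.
Put 62 GB in drive 5; 2 GB remain.
Put 57 GB in drive 6; 7 GB remain.
Put 13 GB in drive 3; 5 GB remain.
Put 15 GB in drive 4; 14 GB remain.
Put 10 GB in drive 1; 1 GB remain.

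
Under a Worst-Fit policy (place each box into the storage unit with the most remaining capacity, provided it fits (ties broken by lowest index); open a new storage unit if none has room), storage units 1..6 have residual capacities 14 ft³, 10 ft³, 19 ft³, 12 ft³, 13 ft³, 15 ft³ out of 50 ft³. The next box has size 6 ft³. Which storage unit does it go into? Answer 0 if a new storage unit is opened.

3

Storage units with room: storage unit 1 (14 ft³), storage unit 2 (10 ft³), storage unit 3 (19 ft³), storage unit 4 (12 ft³), storage unit 5 (13 ft³), storage unit 6 (15 ft³).
Most room is storage unit 3 with 19 ft³ free.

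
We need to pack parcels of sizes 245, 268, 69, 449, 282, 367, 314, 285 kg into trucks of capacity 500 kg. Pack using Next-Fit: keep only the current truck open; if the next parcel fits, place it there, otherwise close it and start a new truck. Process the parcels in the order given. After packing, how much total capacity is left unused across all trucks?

1221

Put 245 kg in truck 1; 255 kg remain.
Put 268 kg in truck 2; 232 kg remain.
Put 69 kg in truck 2; 163 kg remain.
Put 449 kg in truck 3; 51 kg remain.
Put 282 kg in truck 4; 218 kg remain.
Put 367 kg in truck 5; 133 kg remain.
Put 314 kg in truck 6; 186 kg remain.
Put 285 kg in truck 7; 215 kg remain.
7 trucks × 500 kg = 3500 kg; used 2279 kg; unused 1221 kg.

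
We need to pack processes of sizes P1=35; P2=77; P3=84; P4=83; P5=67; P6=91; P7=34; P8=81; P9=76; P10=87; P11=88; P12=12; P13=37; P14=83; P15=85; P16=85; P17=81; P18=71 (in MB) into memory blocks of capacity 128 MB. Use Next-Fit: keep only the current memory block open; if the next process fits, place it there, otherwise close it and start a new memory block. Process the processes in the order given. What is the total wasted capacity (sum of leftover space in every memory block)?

535

Put P1 (35 MB) in memory block 1; 93 MB remain.
Put P2 (77 MB) in memory block 1; 16 MB remain.
Put P3 (84 MB) in memory block 2; 44 MB remain.
Put P4 (83 MB) in memory block 3; 45 MB remain.
Put P5 (67 MB) in memory block 4; 61 MB remain.
Put P6 (91 MB) in memory block 5; 37 MB remain.
Put P7 (34 MB) in memory block 5; 3 MB remain.
Put P8 (81 MB) in memory block 6; 47 MB remain.
Put P9 (76 MB) in memory block 7; 52 MB remain.
Put P10 (87 MB) in memory block 8; 41 MB remain.
Put P11 (88 MB) in memory block 9; 40 MB remain.
Put P12 (12 MB) in memory block 9; 28 MB remain.
Put P13 (37 MB) in memory block 10; 91 MB remain.
Put P14 (83 MB) in memory block 10; 8 MB remain.
Put P15 (85 MB) in memory block 11; 43 MB remain.
Put P16 (85 MB) in memory block 12; 43 MB remain.
Put P17 (81 MB) in memory block 13; 47 MB remain.
Put P18 (71 MB) in memory block 14; 57 MB remain.
14 memory blocks × 128 MB = 1792 MB; used 1257 MB; unused 535 MB.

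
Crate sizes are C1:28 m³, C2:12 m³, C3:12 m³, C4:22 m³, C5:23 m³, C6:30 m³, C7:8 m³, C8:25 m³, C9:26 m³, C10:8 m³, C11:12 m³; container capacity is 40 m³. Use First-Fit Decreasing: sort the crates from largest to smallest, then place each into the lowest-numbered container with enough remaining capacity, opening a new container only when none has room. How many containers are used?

6 containers

Sorted descending: 30, 28, 26, 25, 23, 22, 12, 12, 12, 8, 8.
Put 30 m³ in container 1; 10 m³ remain.
Put 28 m³ in container 2; 12 m³ remain.
Put 26 m³ in container 3; 14 m³ remain.
Put 25 m³ in container 4; 15 m³ remain.
Put 23 m³ in container 5; 17 m³ remain.
Put 22 m³ in container 6; 18 m³ remain.
Put 12 m³ in container 2; 0 m³ remain.
Put 12 m³ in container 3; 2 m³ remain.
Put 12 m³ in container 4; 3 m³ remain.
Put 8 m³ in container 1; 2 m³ remain.
Put 8 m³ in container 5; 9 m³ remain.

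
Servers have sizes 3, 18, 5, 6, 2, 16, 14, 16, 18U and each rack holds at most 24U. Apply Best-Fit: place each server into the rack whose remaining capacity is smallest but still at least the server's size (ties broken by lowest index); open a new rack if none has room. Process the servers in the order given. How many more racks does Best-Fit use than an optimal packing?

1

Best-Fit: [3,18,2] [5,6] [16] [14] [16] [18] → 6 racks.
Total size 98U; any packing needs at least ⌈98/24⌉ = 5 racks.
An optimal packing achieves that bound: [18,6] [18,5] [16,3,2] [16] [14] → 5 racks.
Excess: 6 − 5 = 1.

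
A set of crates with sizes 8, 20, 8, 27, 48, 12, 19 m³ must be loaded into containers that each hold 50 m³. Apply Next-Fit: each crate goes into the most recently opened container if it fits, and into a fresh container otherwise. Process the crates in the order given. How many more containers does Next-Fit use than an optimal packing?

Next-Fit: [8,20,8] [27] [48] [12,19] → 4 containers.
Total size 142 m³; any packing needs at least ⌈142/50⌉ = 3 containers.
An optimal packing achieves that bound: [48] [27,20] [19,12,8,8] → 3 containers.
Excess: 4 − 3 = 1.

1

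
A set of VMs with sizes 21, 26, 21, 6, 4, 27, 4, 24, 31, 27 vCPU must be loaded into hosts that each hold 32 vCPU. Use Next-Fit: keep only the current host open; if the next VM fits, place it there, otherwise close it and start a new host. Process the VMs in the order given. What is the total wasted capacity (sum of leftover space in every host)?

21 vCPU → host 1 (remaining 11 vCPU)
26 vCPU → host 2 (remaining 6 vCPU)
21 vCPU → host 3 (remaining 11 vCPU)
6 vCPU → host 3 (remaining 5 vCPU)
4 vCPU → host 3 (remaining 1 vCPU)
27 vCPU → host 4 (remaining 5 vCPU)
4 vCPU → host 4 (remaining 1 vCPU)
24 vCPU → host 5 (remaining 8 vCPU)
31 vCPU → host 6 (remaining 1 vCPU)
27 vCPU → host 7 (remaining 5 vCPU)
7 hosts × 32 vCPU = 224 vCPU; used 191 vCPU; unused 33 vCPU.

33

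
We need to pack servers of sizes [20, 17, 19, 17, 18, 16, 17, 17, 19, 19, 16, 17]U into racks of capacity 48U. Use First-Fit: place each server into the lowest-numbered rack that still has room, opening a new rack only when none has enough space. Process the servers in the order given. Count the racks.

Put 20U in rack 1; 28U remain.
Put 17U in rack 1; 11U remain.
Put 19U in rack 2; 29U remain.
Put 17U in rack 2; 12U remain.
Put 18U in rack 3; 30U remain.
Put 16U in rack 3; 14U remain.
Put 17U in rack 4; 31U remain.
Put 17U in rack 4; 14U remain.
Put 19U in rack 5; 29U remain.
Put 19U in rack 5; 10U remain.
Put 16U in rack 6; 32U remain.
Put 17U in rack 6; 15U remain.

6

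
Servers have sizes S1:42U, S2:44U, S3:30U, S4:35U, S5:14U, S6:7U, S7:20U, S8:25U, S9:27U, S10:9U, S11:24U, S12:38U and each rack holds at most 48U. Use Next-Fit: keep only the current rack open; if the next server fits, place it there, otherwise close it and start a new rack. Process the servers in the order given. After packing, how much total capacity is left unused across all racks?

117

S1 (42U) → rack 1 (remaining 6U)
S2 (44U) → rack 2 (remaining 4U)
S3 (30U) → rack 3 (remaining 18U)
S4 (35U) → rack 4 (remaining 13U)
S5 (14U) → rack 5 (remaining 34U)
S6 (7U) → rack 5 (remaining 27U)
S7 (20U) → rack 5 (remaining 7U)
S8 (25U) → rack 6 (remaining 23U)
S9 (27U) → rack 7 (remaining 21U)
S10 (9U) → rack 7 (remaining 12U)
S11 (24U) → rack 8 (remaining 24U)
S12 (38U) → rack 9 (remaining 10U)
9 racks × 48U = 432U; used 315U; unused 117U.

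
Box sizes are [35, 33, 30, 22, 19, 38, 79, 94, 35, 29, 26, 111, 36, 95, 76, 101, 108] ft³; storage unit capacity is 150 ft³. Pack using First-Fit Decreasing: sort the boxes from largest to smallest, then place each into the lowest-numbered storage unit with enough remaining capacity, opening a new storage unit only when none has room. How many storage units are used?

Sorted descending: 111, 108, 101, 95, 94, 79, 76, 38, 36, 35, 35, 33, 30, 29, 26, 22, 19.
storage unit 1: place 111 ft³, 39 ft³ left
storage unit 2: place 108 ft³, 42 ft³ left
storage unit 3: place 101 ft³, 49 ft³ left
storage unit 4: place 95 ft³, 55 ft³ left
storage unit 5: place 94 ft³, 56 ft³ left
storage unit 6: place 79 ft³, 71 ft³ left
storage unit 7: place 76 ft³, 74 ft³ left
storage unit 1: place 38 ft³, 1 ft³ left
storage unit 2: place 36 ft³, 6 ft³ left
storage unit 3: place 35 ft³, 14 ft³ left
storage unit 4: place 35 ft³, 20 ft³ left
storage unit 5: place 33 ft³, 23 ft³ left
storage unit 6: place 30 ft³, 41 ft³ left
storage unit 6: place 29 ft³, 12 ft³ left
storage unit 7: place 26 ft³, 48 ft³ left
storage unit 5: place 22 ft³, 1 ft³ left
storage unit 4: place 19 ft³, 1 ft³ left
Final storage units: [111,38] [108,36] [101,35] [95,35,19] [94,33,22] [79,30,29] [76,26].

7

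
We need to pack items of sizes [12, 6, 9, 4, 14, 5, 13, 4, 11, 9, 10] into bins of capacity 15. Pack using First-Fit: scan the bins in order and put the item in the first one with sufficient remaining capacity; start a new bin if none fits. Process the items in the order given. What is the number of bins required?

bin 1: place 12, 3 left
bin 2: place 6, 9 left
bin 2: place 9, 0 left
bin 3: place 4, 11 left
bin 4: place 14, 1 left
bin 3: place 5, 6 left
bin 5: place 13, 2 left
bin 3: place 4, 2 left
bin 6: place 11, 4 left
bin 7: place 9, 6 left
bin 8: place 10, 5 left
Final bins: [12] [6,9] [4,5,4] [14] [13] [11] [9] [10].

8 bins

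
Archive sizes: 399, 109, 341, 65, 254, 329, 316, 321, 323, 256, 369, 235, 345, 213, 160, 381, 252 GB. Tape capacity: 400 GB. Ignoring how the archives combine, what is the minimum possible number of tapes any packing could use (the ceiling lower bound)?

12

Total size = 399 + 109 + 341 + 65 + 254 + 329 + 316 + 321 + 323 + 256 + 369 + 235 + 345 + 213 + 160 + 381 + 252 = 4668 GB.
⌈4668 / 400⌉ = 12.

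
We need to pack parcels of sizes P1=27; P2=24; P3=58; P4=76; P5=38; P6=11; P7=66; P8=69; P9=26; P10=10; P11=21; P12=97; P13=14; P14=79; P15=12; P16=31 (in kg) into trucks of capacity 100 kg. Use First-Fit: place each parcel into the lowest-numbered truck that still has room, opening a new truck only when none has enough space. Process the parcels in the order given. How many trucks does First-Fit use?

Put P1 (27 kg) in truck 1; 73 kg remain.
Put P2 (24 kg) in truck 1; 49 kg remain.
Put P3 (58 kg) in truck 2; 42 kg remain.
Put P4 (76 kg) in truck 3; 24 kg remain.
Put P5 (38 kg) in truck 1; 11 kg remain.
Put P6 (11 kg) in truck 1; 0 kg remain.
Put P7 (66 kg) in truck 4; 34 kg remain.
Put P8 (69 kg) in truck 5; 31 kg remain.
Put P9 (26 kg) in truck 2; 16 kg remain.
Put P10 (10 kg) in truck 2; 6 kg remain.
Put P11 (21 kg) in truck 3; 3 kg remain.
Put P12 (97 kg) in truck 6; 3 kg remain.
Put P13 (14 kg) in truck 4; 20 kg remain.
Put P14 (79 kg) in truck 7; 21 kg remain.
Put P15 (12 kg) in truck 4; 8 kg remain.
Put P16 (31 kg) in truck 5; 0 kg remain.

7 trucks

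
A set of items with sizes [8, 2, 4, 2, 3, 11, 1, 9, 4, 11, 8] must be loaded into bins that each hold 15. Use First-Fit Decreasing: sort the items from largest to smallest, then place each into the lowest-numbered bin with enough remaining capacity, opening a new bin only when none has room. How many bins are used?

5 bins

Sorted descending: 11, 11, 9, 8, 8, 4, 4, 3, 2, 2, 1.
11 → bin 1 (remaining 4)
11 → bin 2 (remaining 4)
9 → bin 3 (remaining 6)
8 → bin 4 (remaining 7)
8 → bin 5 (remaining 7)
4 → bin 1 (remaining 0)
4 → bin 2 (remaining 0)
3 → bin 3 (remaining 3)
2 → bin 3 (remaining 1)
2 → bin 4 (remaining 5)
1 → bin 3 (remaining 0)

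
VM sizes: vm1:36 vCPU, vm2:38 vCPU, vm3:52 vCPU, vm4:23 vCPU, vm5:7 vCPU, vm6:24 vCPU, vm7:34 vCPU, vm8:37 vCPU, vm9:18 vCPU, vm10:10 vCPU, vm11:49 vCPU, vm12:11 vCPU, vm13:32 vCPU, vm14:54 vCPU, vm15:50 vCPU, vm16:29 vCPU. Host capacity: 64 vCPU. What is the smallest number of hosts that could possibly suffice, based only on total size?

Total size = 36 + 38 + 52 + 23 + 7 + 24 + 34 + 37 + 18 + 10 + 49 + 11 + 32 + 54 + 50 + 29 = 504 vCPU.
⌈504 / 64⌉ = 8.

8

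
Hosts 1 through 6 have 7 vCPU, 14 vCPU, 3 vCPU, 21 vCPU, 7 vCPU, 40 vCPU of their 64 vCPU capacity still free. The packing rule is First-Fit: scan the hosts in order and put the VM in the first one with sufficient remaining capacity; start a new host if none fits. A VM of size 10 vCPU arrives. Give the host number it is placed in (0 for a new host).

2

Hosts with room: host 2 (14 vCPU), host 4 (21 vCPU), host 6 (40 vCPU).
The first with room is host 2.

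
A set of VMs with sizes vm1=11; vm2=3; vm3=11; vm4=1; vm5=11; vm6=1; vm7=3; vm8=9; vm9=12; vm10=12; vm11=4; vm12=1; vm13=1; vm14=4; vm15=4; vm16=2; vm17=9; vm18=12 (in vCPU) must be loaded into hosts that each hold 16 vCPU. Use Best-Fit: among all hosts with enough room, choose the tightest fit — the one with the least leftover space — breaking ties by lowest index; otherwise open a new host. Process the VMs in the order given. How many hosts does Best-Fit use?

8 hosts

host 1: place vm1 (11 vCPU), 5 vCPU left
host 1: place vm2 (3 vCPU), 2 vCPU left
host 2: place vm3 (11 vCPU), 5 vCPU left
host 1: place vm4 (1 vCPU), 1 vCPU left
host 3: place vm5 (11 vCPU), 5 vCPU left
host 1: place vm6 (1 vCPU), 0 vCPU left
host 2: place vm7 (3 vCPU), 2 vCPU left
host 4: place vm8 (9 vCPU), 7 vCPU left
host 5: place vm9 (12 vCPU), 4 vCPU left
host 6: place vm10 (12 vCPU), 4 vCPU left
host 5: place vm11 (4 vCPU), 0 vCPU left
host 2: place vm12 (1 vCPU), 1 vCPU left
host 2: place vm13 (1 vCPU), 0 vCPU left
host 6: place vm14 (4 vCPU), 0 vCPU left
host 3: place vm15 (4 vCPU), 1 vCPU left
host 4: place vm16 (2 vCPU), 5 vCPU left
host 7: place vm17 (9 vCPU), 7 vCPU left
host 8: place vm18 (12 vCPU), 4 vCPU left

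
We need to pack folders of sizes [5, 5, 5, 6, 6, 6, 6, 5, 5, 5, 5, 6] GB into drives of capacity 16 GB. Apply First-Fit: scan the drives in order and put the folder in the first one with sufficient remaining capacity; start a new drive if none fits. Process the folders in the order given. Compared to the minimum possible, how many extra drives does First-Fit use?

First-Fit: [5,5,5] [6,6] [6,6] [5,5,5] [5,6] → 5 drives.
Total size 65 GB; any packing needs at least ⌈65/16⌉ = 5 drives.
So 5 is already optimal.

0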